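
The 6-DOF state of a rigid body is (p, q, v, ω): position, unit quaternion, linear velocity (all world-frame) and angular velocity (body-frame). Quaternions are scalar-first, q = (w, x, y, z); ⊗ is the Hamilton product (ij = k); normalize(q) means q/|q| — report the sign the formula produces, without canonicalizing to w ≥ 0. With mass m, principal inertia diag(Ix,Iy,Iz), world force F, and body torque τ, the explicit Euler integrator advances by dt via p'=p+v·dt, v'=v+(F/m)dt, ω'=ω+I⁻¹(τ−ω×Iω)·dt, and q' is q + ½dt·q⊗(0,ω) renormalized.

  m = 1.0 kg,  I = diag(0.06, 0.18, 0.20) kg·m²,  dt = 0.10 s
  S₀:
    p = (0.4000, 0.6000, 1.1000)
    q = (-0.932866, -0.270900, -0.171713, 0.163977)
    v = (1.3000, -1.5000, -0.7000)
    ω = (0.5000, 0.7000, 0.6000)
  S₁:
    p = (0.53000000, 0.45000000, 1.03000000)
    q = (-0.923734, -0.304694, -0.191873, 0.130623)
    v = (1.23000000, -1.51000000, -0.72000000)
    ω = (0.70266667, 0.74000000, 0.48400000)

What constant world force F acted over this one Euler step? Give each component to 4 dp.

F = (-0.7000, -0.1000, -0.2000)

Δv = v₁−v₀ = (-0.07000000, -0.01000000, -0.02000000)
m·(v₁−v₀)/dt = (-0.7000, -0.1000, -0.2000)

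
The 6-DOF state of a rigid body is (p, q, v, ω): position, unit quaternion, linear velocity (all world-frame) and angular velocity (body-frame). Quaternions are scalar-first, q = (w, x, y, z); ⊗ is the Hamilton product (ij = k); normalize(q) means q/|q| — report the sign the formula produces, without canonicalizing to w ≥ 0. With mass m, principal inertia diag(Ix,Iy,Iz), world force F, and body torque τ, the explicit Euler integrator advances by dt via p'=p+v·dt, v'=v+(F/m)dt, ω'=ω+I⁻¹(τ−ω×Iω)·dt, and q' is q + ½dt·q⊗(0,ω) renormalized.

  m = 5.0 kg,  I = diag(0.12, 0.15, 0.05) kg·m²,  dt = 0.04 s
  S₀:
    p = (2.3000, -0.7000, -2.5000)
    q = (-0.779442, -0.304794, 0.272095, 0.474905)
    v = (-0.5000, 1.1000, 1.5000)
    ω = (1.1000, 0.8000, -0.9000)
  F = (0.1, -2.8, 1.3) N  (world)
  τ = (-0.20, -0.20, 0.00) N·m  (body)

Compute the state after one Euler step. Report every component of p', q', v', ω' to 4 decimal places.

ω×(Iω) gyroscopic = (0.0720, -0.0693, 0.0264)
α = I⁻¹(τ − ω×Iω) = (-2.2667, -0.8713, -0.5280)
ω' = ω + α·dt = (1.0093, 0.7651, -0.9211)
Hamilton product q⊗(0,ω) = (0.5450119, -1.4821957, -0.3754727, 0.1583581)
updated quaternion q' = (-0.7681, -0.3343, 0.2644, 0.4778)
linear accel F/m = (0.0200, -0.5600, 0.2600)
p + v·dt = (2.2800, -0.6560, -2.4400)
v' = v + a·dt = (-0.4992, 1.0776, 1.5104)

p' = (2.2800, -0.6560, -2.4400)
q' = (-0.7681, -0.3343, 0.2644, 0.4778)
v' = (-0.4992, 1.0776, 1.5104)
ω' = (1.0093, 0.7651, -0.9211)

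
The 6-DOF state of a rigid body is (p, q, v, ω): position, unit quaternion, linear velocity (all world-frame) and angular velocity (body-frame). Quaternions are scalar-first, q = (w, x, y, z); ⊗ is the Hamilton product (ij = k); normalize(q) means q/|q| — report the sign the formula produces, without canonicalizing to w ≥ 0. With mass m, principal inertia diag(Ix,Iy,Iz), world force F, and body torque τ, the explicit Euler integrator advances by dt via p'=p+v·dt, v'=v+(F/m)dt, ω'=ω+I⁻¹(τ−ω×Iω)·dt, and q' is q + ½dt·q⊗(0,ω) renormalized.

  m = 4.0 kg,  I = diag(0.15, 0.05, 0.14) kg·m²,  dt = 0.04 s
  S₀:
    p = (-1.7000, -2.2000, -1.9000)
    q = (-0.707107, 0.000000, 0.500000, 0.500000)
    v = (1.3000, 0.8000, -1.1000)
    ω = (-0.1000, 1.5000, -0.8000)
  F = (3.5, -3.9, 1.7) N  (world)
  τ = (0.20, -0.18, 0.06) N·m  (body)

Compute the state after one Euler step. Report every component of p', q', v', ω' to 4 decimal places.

precession coupling ω×(Iω) = (-0.1080, 0.0008, 0.0150)
α = I⁻¹(τ − ω×Iω) = (2.0533, -3.6160, 0.3214)
ω' = ω + α·dt = (-0.0179, 1.3554, -0.7871)
q⊗(0,ω) = (-0.3500000, -1.0792893, -1.1106605, 0.6156856)
q' = normalize(q + ½dt·q⊗(0,ω)) = (-0.7137, -0.0216, 0.4775, 0.5120)
a = F/m = (0.8750, -0.9750, 0.4250)
p + v·dt = (-1.6480, -2.1680, -1.9440)
v' = v + a·dt = (1.3350, 0.7610, -1.0830)

p' = (-1.6480, -2.1680, -1.9440)
q' = (-0.7137, -0.0216, 0.4775, 0.5120)
v' = (1.3350, 0.7610, -1.0830)
ω' = (-0.0179, 1.3554, -0.7871)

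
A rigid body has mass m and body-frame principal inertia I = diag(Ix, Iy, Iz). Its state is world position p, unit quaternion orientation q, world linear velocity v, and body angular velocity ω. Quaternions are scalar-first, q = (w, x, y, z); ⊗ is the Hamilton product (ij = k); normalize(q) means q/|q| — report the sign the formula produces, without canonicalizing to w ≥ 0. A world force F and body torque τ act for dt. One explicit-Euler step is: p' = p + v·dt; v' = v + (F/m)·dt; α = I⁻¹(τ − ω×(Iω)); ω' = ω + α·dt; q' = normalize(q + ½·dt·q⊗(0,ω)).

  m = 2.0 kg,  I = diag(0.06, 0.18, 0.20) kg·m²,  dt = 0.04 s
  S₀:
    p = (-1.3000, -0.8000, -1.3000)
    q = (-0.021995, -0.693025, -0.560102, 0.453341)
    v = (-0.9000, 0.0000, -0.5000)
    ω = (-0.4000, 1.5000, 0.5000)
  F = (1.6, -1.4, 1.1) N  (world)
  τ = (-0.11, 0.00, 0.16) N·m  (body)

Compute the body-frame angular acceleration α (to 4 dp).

ω×(Iω) gyroscopic = (0.0150, 0.0280, -0.0720)
α = I⁻¹(τ − ω×Iω) = (-2.0833, -0.1556, 1.1600)

α = (-2.0833, -0.1556, 1.1600)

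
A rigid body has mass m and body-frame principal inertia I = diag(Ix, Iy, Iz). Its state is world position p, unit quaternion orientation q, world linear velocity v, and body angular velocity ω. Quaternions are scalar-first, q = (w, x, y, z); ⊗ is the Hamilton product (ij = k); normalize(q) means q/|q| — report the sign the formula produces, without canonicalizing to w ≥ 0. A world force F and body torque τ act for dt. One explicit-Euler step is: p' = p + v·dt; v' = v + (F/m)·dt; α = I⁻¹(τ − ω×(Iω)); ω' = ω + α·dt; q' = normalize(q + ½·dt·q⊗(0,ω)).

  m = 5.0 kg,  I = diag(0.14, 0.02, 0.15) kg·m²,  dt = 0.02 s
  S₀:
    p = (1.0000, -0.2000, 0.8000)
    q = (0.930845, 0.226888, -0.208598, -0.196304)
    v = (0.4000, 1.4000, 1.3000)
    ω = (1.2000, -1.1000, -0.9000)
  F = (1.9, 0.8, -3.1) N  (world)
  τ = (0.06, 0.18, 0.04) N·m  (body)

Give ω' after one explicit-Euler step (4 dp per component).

(τ − ω×Iω)/I = (-0.4907, 8.4600, -0.7893)
new body rate ω' = (1.1902, -0.9308, -0.9158)

ω' = (1.1902, -0.9308, -0.9158)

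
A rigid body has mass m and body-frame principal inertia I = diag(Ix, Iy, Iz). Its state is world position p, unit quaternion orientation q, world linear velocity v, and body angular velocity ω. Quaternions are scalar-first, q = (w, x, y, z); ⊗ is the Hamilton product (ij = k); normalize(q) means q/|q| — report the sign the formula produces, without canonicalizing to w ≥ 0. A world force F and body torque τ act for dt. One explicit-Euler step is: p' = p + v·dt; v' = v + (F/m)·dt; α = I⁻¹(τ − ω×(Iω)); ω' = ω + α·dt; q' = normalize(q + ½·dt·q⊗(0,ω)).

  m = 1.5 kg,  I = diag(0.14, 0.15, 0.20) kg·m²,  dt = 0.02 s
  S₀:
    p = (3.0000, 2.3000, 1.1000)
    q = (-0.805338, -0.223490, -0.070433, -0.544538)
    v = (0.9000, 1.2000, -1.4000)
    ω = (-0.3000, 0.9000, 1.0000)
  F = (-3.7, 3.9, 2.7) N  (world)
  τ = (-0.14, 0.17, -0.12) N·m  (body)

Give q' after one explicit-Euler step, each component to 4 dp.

q⊗(0,ω) = (0.5408807, 0.6612526, -0.3379528, -1.0276089)
q' = normalize(q + ½dt·q⊗(0,ω)) = (-0.7999, -0.2169, -0.0738, -0.5548)

q' = (-0.7999, -0.2169, -0.0738, -0.5548)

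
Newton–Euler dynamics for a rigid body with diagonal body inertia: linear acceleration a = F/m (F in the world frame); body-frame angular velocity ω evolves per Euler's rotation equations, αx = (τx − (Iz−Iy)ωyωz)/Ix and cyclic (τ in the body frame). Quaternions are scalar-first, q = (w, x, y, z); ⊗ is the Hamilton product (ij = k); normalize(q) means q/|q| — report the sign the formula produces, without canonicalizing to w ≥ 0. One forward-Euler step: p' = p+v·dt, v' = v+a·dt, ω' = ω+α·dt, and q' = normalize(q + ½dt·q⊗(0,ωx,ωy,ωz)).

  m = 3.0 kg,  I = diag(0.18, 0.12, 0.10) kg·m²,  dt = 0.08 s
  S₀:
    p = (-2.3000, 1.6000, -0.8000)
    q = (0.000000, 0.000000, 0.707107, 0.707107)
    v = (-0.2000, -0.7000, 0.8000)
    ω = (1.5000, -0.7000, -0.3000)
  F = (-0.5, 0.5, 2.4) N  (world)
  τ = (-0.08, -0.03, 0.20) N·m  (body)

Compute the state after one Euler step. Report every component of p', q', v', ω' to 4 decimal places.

p' = (-2.3160, 1.5440, -0.7360)
q' = (0.0282, 0.0113, 0.7478, 0.6632)
v' = (-0.2133, -0.6867, 0.8640)
ω' = (1.4663, -0.6960, -0.1904)

α = I⁻¹(τ − ω×Iω) = (-0.4211, 0.0500, 1.3700)
ω' = ω + α·dt = (1.4663, -0.6960, -0.1904)
q⊗(0,ω) = (0.7071070, 0.2828428, 1.0606605, -1.0606605)
updated quaternion q' = (0.0282, 0.0113, 0.7478, 0.6632)
a = (-0.1667, 0.1667, 0.8000)
p + v·dt = (-2.3160, 1.5440, -0.7360)
v + (F/m)dt = (-0.2133, -0.6867, 0.8640)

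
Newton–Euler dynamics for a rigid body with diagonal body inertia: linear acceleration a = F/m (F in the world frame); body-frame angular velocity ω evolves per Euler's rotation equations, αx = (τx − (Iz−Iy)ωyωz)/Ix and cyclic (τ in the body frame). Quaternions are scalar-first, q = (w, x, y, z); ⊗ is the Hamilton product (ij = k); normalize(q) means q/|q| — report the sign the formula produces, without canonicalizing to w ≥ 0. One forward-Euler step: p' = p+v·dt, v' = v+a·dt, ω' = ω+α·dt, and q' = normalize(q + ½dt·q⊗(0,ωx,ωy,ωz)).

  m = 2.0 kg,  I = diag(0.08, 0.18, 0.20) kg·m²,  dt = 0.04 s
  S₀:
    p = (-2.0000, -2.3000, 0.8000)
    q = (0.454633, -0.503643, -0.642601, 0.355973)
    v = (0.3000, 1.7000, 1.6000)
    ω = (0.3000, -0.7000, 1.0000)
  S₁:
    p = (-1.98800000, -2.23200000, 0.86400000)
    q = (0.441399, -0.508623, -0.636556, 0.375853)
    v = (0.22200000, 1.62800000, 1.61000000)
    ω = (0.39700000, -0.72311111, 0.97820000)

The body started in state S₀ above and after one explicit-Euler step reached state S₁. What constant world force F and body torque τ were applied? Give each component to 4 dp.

Δω = ω₁−ω₀ = (0.09700000, -0.02311111, -0.02180000)
ω₀×(Iω₀) = (-0.0140, -0.0360, -0.0210)
τ = I·(Δω/dt) + ω₀×(Iω₀) = (0.1800, -0.1400, -0.1300)
Δv = v₁−v₀ = (-0.07800000, -0.07200000, 0.01000000)
m·(v₁−v₀)/dt = (-3.9000, -3.6000, 0.5000)

F = (-3.9000, -3.6000, 0.5000)
τ = (0.1800, -0.1400, -0.1300)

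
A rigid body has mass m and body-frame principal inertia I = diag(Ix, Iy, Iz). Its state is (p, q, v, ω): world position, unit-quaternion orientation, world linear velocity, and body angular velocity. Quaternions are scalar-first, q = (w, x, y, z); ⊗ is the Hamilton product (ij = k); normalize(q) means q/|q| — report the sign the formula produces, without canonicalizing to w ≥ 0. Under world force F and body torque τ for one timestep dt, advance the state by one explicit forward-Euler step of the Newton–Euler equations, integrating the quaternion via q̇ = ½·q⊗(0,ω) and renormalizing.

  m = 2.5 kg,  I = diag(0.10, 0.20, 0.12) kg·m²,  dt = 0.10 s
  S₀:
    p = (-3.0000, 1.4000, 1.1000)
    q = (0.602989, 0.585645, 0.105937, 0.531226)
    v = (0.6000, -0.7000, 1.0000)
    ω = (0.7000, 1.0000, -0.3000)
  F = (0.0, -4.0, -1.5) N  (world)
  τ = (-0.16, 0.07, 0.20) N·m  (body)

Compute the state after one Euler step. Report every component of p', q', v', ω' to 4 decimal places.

p + v·dt = (-2.9400, 1.3300, 1.2000)
v + (F/m)dt = (0.6000, -0.8600, 0.9400)
α = I⁻¹(τ − ω×Iω) = (-1.8400, 0.3290, 1.0833)
ω + α·dt = (0.5160, 1.0329, -0.1917)
Hamilton product q⊗(0,ω) = (-0.3565207, -0.1409148, 1.1505407, 0.3305924)
q + ½dt·q⊗(0,ω), renormalized = (0.5840, 0.5775, 0.1631, 0.5467)

p' = (-2.9400, 1.3300, 1.2000)
q' = (0.5840, 0.5775, 0.1631, 0.5467)
v' = (0.6000, -0.8600, 0.9400)
ω' = (0.5160, 1.0329, -0.1917)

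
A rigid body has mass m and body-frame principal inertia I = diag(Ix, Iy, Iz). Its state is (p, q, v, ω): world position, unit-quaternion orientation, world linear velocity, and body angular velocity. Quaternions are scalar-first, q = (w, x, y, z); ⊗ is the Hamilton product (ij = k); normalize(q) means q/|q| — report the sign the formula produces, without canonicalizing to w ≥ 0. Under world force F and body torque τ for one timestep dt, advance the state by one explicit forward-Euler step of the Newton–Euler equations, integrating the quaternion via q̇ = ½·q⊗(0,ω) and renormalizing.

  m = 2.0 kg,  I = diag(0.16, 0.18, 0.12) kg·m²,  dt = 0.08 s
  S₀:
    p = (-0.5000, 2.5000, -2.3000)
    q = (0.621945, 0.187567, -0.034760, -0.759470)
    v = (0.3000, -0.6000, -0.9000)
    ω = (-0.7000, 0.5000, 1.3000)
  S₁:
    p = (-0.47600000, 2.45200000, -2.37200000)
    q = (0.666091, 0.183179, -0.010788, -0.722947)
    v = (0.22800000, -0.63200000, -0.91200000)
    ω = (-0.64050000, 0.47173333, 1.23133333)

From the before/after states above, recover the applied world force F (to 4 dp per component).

Δv = v₁−v₀ = (-0.07200000, -0.03200000, -0.01200000)
F = m·Δv/dt = (-1.8000, -0.8000, -0.3000)

F = (-1.8000, -0.8000, -0.3000)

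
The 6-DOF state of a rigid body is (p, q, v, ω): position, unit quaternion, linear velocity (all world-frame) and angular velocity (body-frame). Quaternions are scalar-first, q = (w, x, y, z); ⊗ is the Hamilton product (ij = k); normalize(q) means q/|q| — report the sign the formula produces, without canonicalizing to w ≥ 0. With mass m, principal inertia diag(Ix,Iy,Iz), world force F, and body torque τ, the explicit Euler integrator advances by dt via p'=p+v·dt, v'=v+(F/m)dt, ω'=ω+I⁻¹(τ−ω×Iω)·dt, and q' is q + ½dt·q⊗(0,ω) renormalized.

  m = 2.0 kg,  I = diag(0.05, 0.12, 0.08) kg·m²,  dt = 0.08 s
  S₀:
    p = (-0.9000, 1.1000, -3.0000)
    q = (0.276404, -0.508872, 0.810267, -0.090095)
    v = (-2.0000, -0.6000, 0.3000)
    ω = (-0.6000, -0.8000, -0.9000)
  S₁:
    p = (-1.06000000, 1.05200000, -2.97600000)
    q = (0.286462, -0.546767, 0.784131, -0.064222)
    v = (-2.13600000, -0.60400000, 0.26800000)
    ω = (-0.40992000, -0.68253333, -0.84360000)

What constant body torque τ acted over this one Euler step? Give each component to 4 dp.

rate change Δω = (0.19008000, 0.11746667, 0.05640000)
applied torque τ = (0.0900, 0.1600, 0.0900)

τ = (0.0900, 0.1600, 0.0900)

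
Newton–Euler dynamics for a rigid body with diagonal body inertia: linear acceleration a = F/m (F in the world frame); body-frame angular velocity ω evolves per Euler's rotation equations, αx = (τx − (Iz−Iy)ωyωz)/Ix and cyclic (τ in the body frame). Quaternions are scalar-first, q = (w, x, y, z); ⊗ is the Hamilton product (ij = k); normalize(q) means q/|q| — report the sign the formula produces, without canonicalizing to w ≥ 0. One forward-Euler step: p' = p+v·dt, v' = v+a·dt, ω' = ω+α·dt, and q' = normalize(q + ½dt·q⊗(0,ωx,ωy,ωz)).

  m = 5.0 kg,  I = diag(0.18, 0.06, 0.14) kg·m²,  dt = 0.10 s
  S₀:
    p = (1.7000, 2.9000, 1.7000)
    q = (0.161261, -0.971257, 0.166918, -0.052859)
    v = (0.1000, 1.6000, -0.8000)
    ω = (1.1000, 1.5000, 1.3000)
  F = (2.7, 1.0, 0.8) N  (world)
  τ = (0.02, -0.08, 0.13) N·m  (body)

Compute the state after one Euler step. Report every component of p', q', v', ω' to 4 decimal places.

p' = (1.7100, 3.0600, 1.6200)
q' = (0.2043, -0.9415, 0.2377, -0.1236)
v' = (0.1540, 1.6200, -0.7840)
ω' = (1.0244, 1.2713, 1.5343)

p + v·dt = (1.7100, 3.0600, 1.6200)
new velocity v' = (0.1540, 1.6200, -0.7840)
angular accel α = (-0.7556, -2.2867, 2.3429)
ω + α·dt = (1.0244, 1.2713, 1.5343)
2q̇ = q⊗(0,ω) = (0.8867224, 0.4736690, 1.4463807, -1.4308560)
updated quaternion q' = (0.2043, -0.9415, 0.2377, -0.1236)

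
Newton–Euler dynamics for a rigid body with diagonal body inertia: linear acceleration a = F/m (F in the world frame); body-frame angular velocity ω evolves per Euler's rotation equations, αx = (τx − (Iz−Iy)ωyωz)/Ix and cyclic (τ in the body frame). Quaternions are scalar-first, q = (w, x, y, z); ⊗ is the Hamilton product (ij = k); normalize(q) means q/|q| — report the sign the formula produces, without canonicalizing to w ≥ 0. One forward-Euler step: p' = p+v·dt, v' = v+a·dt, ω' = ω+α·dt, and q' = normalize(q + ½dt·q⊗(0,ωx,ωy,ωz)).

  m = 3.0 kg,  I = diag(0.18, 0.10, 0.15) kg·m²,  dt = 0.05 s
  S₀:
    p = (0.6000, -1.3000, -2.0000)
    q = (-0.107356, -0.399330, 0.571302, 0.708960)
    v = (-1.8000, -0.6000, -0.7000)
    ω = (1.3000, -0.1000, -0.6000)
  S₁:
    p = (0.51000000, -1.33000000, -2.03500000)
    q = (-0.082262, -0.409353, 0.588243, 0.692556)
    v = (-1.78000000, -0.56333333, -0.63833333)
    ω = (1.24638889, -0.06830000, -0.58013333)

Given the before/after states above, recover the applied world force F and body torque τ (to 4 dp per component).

rate change Δω = (-0.05361111, 0.03170000, 0.01986667)
applied torque τ = (-0.1900, 0.0400, 0.0700)
velocity change Δv = (0.02000000, 0.03666667, 0.06166667)
applied force F = (1.2000, 2.2000, 3.7000)

F = (1.2000, 2.2000, 3.7000)
τ = (-0.1900, 0.0400, 0.0700)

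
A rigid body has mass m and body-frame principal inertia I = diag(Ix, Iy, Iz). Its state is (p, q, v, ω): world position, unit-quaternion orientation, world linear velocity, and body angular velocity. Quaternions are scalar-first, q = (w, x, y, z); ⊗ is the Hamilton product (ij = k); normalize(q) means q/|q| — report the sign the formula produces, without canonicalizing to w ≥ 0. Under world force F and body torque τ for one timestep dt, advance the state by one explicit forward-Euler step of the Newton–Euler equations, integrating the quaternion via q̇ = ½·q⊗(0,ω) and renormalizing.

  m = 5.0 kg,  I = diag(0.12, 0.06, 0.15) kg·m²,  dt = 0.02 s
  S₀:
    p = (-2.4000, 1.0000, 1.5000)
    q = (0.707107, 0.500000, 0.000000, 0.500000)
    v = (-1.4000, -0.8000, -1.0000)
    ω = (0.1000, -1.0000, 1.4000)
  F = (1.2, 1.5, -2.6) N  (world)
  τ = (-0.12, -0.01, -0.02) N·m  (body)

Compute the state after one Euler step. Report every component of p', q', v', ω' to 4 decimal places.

p' = (-2.4280, 0.9840, 1.4800)
q' = (0.6995, 0.5056, -0.0136, 0.5048)
v' = (-1.3952, -0.7940, -1.0104)
ω' = (0.1010, -1.0019, 1.3965)

(τ − ω×Iω)/I = (0.0500, -0.0967, -0.1733)
ω' = ω + α·dt = (0.1010, -1.0019, 1.3965)
Hamilton product q⊗(0,ω) = (-0.7500000, 0.5707107, -1.3571070, 0.4899498)
q' = normalize(q + ½dt·q⊗(0,ω)) = (0.6995, 0.5056, -0.0136, 0.5048)
linear accel F/m = (0.2400, 0.3000, -0.5200)
p' = p + v·dt = (-2.4280, 0.9840, 1.4800)
v + (F/m)dt = (-1.3952, -0.7940, -1.0104)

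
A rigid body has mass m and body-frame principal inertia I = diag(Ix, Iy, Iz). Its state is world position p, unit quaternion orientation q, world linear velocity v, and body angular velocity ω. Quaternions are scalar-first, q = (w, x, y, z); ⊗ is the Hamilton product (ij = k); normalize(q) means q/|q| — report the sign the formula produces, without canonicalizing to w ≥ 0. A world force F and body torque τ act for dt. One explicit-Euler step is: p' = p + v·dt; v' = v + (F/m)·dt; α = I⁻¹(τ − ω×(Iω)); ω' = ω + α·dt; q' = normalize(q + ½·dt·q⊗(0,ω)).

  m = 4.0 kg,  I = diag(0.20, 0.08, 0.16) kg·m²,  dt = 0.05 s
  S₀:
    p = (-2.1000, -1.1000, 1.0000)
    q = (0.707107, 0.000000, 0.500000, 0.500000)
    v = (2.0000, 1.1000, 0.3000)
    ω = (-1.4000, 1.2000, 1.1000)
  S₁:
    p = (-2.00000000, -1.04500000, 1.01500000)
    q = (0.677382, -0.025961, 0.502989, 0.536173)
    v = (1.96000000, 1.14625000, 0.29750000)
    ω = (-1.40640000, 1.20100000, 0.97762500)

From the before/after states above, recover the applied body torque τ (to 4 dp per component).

τ = (0.0800, -0.0600, -0.1900)

ω₁ − ω₀ = (-0.00640000, 0.00100000, -0.12237500)
precession coupling = (0.1056, -0.0616, 0.2016)
I·α + gyro = (0.0800, -0.0600, -0.1900)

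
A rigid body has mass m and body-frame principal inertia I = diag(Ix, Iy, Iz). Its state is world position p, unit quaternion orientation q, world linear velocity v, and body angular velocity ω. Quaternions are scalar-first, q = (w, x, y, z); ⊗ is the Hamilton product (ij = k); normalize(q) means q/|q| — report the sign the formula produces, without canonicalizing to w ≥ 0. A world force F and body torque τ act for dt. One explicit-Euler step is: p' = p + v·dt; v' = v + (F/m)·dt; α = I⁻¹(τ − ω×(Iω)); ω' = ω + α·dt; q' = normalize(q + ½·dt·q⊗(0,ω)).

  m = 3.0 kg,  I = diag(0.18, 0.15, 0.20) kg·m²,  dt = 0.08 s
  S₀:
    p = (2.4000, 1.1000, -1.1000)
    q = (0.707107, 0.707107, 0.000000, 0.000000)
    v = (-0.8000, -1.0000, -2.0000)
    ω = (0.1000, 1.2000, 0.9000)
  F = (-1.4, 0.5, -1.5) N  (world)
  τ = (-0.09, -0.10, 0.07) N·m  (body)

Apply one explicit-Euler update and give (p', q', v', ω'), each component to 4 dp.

ω×(Iω) gyroscopic = (0.0540, -0.0018, -0.0036)
(τ − ω×Iω)/I = (-0.8000, -0.6547, 0.3680)
ω + α·dt = (0.0360, 1.1476, 0.9294)
2q̇ = q⊗(0,ω) = (-0.0707107, 0.0707107, 0.2121321, 1.4849247)
updated quaternion q' = (0.7030, 0.7087, 0.0085, 0.0593)
linear accel F/m = (-0.4667, 0.1667, -0.5000)
new position p' = (2.3360, 1.0200, -1.2600)
v + (F/m)dt = (-0.8373, -0.9867, -2.0400)

p' = (2.3360, 1.0200, -1.2600)
q' = (0.7030, 0.7087, 0.0085, 0.0593)
v' = (-0.8373, -0.9867, -2.0400)
ω' = (0.0360, 1.1476, 0.9294)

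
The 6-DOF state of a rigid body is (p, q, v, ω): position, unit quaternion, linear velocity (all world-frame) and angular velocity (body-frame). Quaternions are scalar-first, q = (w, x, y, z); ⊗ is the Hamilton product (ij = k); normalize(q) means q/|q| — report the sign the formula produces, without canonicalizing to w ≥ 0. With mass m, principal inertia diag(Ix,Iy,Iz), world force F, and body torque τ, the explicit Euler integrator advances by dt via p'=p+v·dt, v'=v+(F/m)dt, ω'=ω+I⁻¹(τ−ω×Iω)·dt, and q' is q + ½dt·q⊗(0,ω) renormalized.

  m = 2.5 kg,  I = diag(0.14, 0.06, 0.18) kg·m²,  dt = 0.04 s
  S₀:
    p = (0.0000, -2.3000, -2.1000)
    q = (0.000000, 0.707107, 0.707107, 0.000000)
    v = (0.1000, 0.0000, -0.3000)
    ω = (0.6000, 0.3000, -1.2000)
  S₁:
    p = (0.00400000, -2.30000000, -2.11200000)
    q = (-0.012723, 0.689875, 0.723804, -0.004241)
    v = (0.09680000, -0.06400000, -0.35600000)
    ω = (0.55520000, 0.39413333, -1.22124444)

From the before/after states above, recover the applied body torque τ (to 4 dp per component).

τ = (-0.2000, 0.1700, -0.1100)

ω₁ − ω₀ = (-0.04480000, 0.09413333, -0.02124444)
precession coupling = (-0.0432, 0.0288, -0.0144)
I·α + gyro = (-0.2000, 0.1700, -0.1100)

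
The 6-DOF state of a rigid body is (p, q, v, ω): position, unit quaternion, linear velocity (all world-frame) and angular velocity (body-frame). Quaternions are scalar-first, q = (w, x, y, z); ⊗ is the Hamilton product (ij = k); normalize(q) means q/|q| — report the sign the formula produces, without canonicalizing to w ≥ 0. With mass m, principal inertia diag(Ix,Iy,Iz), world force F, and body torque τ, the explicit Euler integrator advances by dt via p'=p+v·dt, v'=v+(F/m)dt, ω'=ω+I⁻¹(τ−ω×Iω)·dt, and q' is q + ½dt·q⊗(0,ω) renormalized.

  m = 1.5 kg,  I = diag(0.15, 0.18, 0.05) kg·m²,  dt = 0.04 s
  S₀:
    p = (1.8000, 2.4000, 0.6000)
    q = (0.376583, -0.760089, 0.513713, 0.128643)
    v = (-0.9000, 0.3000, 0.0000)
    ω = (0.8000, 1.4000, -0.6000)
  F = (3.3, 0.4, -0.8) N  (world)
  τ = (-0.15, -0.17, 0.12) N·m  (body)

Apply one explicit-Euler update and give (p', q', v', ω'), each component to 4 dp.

p' = (1.7640, 2.4120, 0.6000)
q' = (0.3757, -0.7634, 0.5169, 0.0946)
v' = (-0.8120, 0.3107, -0.0213)
ω' = (0.7309, 1.3729, -0.5309)

ω×(Iω) gyroscopic = (0.1092, -0.0480, 0.0336)
angular accel α = (-1.7280, -0.6778, 1.7280)
ω' = ω + α·dt = (0.7309, 1.3729, -0.5309)
Hamilton product q⊗(0,ω) = (-0.0339412, -0.1870616, 0.1740772, -1.7010448)
q' = normalize(q + ½dt·q⊗(0,ω)) = (0.3757, -0.7634, 0.5169, 0.0946)
p + v·dt = (1.7640, 2.4120, 0.6000)
v' = v + a·dt = (-0.8120, 0.3107, -0.0213)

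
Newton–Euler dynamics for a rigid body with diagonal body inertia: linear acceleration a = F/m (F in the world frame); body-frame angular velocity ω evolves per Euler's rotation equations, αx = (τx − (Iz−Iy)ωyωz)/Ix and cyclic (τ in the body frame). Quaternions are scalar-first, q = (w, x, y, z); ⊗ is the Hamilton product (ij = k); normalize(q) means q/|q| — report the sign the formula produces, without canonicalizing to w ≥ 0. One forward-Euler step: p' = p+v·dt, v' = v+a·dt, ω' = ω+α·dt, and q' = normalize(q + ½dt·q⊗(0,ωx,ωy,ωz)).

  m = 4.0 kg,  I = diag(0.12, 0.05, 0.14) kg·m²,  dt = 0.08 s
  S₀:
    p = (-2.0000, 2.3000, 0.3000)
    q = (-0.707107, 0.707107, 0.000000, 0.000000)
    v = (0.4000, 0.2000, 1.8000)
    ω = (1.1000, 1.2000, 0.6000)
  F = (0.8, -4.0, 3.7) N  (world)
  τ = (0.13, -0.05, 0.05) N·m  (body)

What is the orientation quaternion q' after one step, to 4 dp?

q' = (-0.7364, 0.6744, -0.0508, 0.0169)

q⊗(0,ω) = (-0.7778177, -0.7778177, -1.2727926, 0.4242642)
q' = normalize(q + ½dt·q⊗(0,ω)) = (-0.7364, 0.6744, -0.0508, 0.0169)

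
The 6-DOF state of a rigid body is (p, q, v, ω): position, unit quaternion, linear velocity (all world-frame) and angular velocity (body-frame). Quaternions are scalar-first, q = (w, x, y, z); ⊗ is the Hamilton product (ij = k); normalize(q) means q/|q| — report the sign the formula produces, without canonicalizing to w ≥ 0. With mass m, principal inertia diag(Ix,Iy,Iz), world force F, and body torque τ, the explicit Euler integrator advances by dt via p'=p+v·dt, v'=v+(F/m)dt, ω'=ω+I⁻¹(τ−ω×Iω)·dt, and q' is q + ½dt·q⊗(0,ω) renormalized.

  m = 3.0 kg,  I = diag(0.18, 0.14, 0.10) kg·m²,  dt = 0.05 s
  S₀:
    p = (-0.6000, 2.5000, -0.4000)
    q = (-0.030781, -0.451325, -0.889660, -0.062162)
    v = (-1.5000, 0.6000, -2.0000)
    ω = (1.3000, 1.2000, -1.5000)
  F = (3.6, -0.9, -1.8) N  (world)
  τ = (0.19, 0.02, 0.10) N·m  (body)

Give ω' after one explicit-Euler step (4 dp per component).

ω' = (1.3328, 1.2629, -1.4188)

angular accel α = (0.6556, 1.2571, 1.6240)
new body rate ω' = (1.3328, 1.2629, -1.4188)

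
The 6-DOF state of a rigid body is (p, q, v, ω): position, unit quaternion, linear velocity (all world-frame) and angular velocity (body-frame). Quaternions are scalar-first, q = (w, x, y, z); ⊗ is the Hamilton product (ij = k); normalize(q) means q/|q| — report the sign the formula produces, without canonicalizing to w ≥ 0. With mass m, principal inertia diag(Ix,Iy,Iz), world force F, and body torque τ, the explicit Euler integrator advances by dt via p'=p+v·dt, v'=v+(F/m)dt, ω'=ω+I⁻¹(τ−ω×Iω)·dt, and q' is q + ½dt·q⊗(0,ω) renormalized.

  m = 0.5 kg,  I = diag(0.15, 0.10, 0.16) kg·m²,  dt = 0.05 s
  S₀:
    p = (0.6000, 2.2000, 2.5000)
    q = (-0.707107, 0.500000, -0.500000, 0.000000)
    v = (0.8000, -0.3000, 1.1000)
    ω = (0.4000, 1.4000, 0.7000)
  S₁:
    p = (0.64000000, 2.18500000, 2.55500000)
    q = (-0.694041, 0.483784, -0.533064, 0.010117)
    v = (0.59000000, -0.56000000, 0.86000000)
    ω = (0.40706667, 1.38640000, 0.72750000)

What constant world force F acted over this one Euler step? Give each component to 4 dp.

F = (-2.1000, -2.6000, -2.4000)

v₁ − v₀ = (-0.21000000, -0.26000000, -0.24000000)
applied force F = (-2.1000, -2.6000, -2.4000)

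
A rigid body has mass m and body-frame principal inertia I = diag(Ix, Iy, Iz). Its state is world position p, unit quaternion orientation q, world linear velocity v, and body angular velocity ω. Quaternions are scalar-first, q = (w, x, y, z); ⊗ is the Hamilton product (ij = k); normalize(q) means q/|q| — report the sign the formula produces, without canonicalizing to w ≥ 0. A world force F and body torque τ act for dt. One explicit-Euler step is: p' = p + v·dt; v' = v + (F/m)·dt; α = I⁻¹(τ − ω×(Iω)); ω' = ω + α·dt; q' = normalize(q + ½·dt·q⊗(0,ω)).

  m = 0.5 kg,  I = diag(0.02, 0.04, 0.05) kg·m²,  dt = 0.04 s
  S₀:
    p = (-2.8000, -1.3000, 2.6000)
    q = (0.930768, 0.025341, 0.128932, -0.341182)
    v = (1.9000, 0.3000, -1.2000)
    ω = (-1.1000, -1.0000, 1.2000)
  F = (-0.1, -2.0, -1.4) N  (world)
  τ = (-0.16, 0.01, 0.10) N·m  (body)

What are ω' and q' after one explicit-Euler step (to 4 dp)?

ω' = (-1.3960, -1.0296, 1.2624)
q' = (0.9414, 0.0011, 0.1171, -0.3163)

gyro term ω×Iω = (-0.0120, 0.0396, 0.0220)
(τ − ω×Iω)/I = (-7.4000, -0.7400, 1.5600)
ω + α·dt = (-1.3960, -1.0296, 1.2624)
q⊗(0,ω) = (0.5662255, -1.2103084, -0.5858770, 1.2334058)
updated quaternion q' = (0.9414, 0.0011, 0.1171, -0.3163)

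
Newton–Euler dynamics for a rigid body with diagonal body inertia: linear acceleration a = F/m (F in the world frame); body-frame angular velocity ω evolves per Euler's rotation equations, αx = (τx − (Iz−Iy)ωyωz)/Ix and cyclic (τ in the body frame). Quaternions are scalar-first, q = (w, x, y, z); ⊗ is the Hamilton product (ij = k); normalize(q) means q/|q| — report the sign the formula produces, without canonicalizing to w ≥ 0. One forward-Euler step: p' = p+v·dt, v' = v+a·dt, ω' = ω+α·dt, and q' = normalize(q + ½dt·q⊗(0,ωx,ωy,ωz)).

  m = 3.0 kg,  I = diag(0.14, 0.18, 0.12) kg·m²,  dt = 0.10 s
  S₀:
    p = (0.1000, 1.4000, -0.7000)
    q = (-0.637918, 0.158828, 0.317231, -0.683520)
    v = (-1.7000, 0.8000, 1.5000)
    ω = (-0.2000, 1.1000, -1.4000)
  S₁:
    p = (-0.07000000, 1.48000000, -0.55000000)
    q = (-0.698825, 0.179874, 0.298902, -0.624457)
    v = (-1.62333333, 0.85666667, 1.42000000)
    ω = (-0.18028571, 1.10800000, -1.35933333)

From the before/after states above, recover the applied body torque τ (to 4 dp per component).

ω₁ − ω₀ = (0.01971429, 0.00800000, 0.04066667)
applied torque τ = (0.1200, 0.0200, 0.0400)

τ = (0.1200, 0.0200, 0.0400)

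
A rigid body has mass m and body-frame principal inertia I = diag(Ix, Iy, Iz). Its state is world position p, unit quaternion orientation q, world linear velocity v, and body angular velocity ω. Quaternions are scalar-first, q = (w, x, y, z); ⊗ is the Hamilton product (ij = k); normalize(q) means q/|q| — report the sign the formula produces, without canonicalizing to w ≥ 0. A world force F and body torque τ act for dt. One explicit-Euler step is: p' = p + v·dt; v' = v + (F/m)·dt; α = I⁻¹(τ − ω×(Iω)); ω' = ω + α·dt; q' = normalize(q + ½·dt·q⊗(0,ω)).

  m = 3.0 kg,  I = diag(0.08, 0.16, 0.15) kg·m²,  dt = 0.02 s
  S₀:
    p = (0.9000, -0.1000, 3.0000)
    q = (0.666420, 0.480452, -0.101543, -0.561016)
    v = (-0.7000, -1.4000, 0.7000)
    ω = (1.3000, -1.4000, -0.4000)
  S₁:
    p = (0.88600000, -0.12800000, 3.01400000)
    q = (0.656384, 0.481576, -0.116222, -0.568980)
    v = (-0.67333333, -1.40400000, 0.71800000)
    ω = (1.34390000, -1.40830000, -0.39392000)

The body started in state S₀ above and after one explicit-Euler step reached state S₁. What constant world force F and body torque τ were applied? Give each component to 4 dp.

Δv = v₁−v₀ = (0.02666667, -0.00400000, 0.01800000)
applied force F = (4.0000, -0.6000, 2.7000)
rate change Δω = (0.04390000, -0.00830000, 0.00608000)
I·α + gyro = (0.1700, -0.0300, -0.1000)

F = (4.0000, -0.6000, 2.7000)
τ = (0.1700, -0.0300, -0.1000)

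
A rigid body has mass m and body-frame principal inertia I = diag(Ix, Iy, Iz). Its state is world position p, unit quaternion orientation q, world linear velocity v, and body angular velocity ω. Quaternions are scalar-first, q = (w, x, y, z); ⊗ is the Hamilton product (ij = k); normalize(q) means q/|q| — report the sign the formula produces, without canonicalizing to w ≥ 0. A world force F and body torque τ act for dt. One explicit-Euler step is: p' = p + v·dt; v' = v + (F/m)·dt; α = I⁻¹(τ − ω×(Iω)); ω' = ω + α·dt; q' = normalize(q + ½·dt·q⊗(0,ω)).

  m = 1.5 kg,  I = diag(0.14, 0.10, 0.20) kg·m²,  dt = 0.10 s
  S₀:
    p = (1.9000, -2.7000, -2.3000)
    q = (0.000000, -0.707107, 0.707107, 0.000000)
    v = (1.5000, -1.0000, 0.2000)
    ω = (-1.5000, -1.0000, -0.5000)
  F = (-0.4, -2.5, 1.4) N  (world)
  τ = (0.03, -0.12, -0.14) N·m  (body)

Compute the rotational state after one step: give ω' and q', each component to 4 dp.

ω' = (-1.5143, -1.0750, -0.5400)
q' = (-0.0176, -0.7216, 0.6864, 0.0880)

precession coupling ω×(Iω) = (0.0500, -0.0450, -0.0600)
angular accel α = (-0.1429, -0.7500, -0.4000)
new body rate ω' = (-1.5143, -1.0750, -0.5400)
2q̇ = q⊗(0,ω) = (-0.3535535, -0.3535535, -0.3535535, 1.7677675)
q' = normalize(q + ½dt·q⊗(0,ω)) = (-0.0176, -0.7216, 0.6864, 0.0880)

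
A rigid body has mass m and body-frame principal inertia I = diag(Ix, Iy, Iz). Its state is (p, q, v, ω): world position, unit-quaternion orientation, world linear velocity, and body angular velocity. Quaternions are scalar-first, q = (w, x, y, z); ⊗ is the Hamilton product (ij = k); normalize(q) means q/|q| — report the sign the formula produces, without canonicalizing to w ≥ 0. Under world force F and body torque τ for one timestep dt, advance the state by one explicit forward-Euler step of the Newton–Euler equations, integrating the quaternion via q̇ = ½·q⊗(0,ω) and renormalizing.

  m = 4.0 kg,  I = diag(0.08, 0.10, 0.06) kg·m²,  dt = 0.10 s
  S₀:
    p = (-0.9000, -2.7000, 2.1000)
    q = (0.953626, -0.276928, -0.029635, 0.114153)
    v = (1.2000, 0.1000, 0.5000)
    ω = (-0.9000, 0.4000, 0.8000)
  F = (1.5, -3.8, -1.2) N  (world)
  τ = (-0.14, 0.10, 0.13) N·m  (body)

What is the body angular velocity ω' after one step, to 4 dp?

angular accel α = (-1.5900, 1.1440, 2.2867)
new body rate ω' = (-1.0590, 0.5144, 1.0287)

ω' = (-1.0590, 0.5144, 1.0287)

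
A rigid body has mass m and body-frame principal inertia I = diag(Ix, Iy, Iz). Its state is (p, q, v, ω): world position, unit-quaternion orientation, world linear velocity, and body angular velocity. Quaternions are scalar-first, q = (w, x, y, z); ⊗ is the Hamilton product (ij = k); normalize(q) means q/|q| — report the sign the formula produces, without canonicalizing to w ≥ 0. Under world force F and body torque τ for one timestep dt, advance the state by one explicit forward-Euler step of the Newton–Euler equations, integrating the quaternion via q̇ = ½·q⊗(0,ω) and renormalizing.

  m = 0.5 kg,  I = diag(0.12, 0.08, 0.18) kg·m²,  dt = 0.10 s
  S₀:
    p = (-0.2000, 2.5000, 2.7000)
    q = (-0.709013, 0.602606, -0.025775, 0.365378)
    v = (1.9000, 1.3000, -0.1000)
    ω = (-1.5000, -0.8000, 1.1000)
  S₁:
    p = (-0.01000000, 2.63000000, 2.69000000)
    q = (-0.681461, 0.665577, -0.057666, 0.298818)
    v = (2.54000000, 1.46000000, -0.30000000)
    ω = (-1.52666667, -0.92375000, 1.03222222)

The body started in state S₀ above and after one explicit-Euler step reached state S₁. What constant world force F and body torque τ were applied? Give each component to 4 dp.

Δω = ω₁−ω₀ = (-0.02666667, -0.12375000, -0.06777778)
gyro term ω₀×Iω₀ = (-0.0880, 0.0990, -0.0480)
applied torque τ = (-0.1200, 0.0000, -0.1700)
v₁ − v₀ = (0.64000000, 0.16000000, -0.20000000)
F = m·Δv/dt = (3.2000, 0.8000, -1.0000)

F = (3.2000, 0.8000, -1.0000)
τ = (-0.1200, 0.0000, -0.1700)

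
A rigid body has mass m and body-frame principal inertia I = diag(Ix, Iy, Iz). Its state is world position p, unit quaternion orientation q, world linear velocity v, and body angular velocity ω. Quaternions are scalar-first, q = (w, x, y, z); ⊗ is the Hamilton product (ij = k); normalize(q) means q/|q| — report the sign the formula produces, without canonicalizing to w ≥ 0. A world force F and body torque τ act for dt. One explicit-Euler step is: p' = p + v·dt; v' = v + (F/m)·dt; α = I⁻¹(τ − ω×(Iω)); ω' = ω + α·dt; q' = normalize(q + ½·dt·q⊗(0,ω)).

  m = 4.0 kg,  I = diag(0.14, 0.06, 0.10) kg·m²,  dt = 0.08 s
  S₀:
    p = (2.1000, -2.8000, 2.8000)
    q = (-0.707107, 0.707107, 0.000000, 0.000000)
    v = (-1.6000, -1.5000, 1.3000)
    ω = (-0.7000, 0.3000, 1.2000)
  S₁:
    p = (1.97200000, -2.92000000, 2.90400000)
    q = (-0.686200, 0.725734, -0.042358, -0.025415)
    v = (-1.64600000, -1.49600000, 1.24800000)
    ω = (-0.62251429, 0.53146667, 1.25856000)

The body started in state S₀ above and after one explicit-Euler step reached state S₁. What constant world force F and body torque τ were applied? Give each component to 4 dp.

rate change Δω = (0.07748571, 0.23146667, 0.05856000)
τ = I·(Δω/dt) + ω₀×(Iω₀) = (0.1500, 0.1400, 0.0900)
Δv = v₁−v₀ = (-0.04600000, 0.00400000, -0.05200000)
F = m·Δv/dt = (-2.3000, 0.2000, -2.6000)

F = (-2.3000, 0.2000, -2.6000)
τ = (0.1500, 0.1400, 0.0900)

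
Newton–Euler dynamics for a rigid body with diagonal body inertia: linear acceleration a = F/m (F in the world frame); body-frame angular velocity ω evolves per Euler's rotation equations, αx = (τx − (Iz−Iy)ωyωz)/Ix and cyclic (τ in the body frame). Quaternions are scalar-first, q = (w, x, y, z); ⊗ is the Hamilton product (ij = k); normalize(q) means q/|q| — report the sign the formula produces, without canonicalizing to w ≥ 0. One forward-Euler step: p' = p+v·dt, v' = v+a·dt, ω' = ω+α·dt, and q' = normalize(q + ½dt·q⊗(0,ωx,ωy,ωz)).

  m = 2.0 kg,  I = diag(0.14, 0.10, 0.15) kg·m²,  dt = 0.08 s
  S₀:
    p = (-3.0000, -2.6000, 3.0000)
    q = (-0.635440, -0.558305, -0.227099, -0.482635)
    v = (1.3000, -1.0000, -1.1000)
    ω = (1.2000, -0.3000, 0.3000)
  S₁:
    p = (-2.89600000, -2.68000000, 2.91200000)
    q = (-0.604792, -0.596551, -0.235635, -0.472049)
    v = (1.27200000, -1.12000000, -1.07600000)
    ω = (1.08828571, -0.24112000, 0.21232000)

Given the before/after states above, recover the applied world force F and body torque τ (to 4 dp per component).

F = (-0.7000, -3.0000, 0.6000)
τ = (-0.2000, 0.0700, -0.1500)

velocity change Δv = (-0.02800000, -0.12000000, 0.02400000)
F = m·Δv/dt = (-0.7000, -3.0000, 0.6000)
rate change Δω = (-0.11171429, 0.05888000, -0.08768000)
applied torque τ = (-0.2000, 0.0700, -0.1500)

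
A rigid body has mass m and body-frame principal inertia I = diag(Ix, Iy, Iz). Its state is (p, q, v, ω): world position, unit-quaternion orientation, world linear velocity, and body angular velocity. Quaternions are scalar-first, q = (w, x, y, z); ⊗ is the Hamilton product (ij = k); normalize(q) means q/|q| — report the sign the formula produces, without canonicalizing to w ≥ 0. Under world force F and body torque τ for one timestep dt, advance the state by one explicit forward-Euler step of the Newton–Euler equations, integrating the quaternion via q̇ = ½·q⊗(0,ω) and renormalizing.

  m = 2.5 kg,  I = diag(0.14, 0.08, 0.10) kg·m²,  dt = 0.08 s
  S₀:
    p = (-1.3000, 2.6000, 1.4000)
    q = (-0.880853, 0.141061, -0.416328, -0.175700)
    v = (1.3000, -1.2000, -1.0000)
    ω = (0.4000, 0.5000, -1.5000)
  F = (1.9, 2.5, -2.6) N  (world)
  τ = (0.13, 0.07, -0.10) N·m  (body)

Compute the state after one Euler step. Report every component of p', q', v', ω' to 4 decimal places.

precession coupling ω×(Iω) = (-0.0150, -0.0240, -0.0120)
(τ − ω×Iω)/I = (1.0357, 1.1750, -0.8800)
new body rate ω' = (0.4829, 0.5940, -1.5704)
2q̇ = q⊗(0,ω) = (-0.1118104, 0.3600008, -0.2991150, 1.5583412)
q' = normalize(q + ½dt·q⊗(0,ω)) = (-0.8834, 0.1551, -0.4274, -0.1131)
linear accel F/m = (0.7600, 1.0000, -1.0400)
new position p' = (-1.1960, 2.5040, 1.3200)
v' = v + a·dt = (1.3608, -1.1200, -1.0832)

p' = (-1.1960, 2.5040, 1.3200)
q' = (-0.8834, 0.1551, -0.4274, -0.1131)
v' = (1.3608, -1.1200, -1.0832)
ω' = (0.4829, 0.5940, -1.5704)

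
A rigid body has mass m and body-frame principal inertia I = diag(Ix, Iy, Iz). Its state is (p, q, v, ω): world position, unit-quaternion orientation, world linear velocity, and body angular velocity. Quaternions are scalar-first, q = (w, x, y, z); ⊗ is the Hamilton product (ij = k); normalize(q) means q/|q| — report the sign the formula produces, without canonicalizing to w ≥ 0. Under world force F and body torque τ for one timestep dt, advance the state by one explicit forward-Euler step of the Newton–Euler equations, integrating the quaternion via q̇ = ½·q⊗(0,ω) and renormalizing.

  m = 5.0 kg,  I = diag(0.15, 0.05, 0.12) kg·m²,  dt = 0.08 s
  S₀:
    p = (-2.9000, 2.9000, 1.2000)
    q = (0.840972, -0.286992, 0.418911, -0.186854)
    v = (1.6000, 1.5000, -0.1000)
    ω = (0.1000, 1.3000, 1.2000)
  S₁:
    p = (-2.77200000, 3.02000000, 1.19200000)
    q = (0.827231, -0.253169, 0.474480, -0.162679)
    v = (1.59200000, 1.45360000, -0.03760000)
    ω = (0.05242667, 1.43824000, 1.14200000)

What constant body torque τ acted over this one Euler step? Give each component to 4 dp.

τ = (0.0200, 0.0900, -0.1000)

ω₁ − ω₀ = (-0.04757333, 0.13824000, -0.05800000)
applied torque τ = (0.0200, 0.0900, -0.1000)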